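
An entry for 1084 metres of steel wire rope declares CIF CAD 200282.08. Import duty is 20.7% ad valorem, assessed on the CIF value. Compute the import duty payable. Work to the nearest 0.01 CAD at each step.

Import duty = 200282.08 × 20.7% = 41458.39

Import duty: CAD 41458.39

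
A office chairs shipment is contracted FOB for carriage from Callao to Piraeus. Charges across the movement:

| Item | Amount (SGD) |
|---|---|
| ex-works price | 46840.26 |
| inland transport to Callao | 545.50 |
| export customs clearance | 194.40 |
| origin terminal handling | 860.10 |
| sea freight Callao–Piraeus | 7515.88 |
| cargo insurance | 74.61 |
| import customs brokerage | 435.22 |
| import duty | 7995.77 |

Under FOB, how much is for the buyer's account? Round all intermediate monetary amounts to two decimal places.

Buyer's account: SGD 16021.48

FOB: the seller bears costs until goods are on board at the origin port; the buyer bears freight, insurance and all costs thereafter.
Seller's account: goods 46840.26 + inland to port 545.50 + export clearance 194.40 + origin terminal 860.10 = 48440.26
Buyer's account: freight 7515.88 + insurance 74.61 + brokerage 435.22 + duty 7995.77 = 16021.48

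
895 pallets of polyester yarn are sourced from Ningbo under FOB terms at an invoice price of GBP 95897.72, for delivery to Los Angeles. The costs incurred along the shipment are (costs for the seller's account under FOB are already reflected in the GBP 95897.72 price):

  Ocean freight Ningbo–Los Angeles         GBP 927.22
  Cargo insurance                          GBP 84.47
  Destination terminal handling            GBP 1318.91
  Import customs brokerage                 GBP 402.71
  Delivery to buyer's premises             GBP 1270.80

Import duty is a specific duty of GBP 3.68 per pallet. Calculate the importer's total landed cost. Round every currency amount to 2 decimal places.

FOB: the seller bears costs until goods are on board at the origin port; the buyer bears freight, insurance and all costs thereafter.
CIF value = FOB price + freight + insurance = 95897.72 + 927.22 + 84.47 = 96909.41
Import duty = 895 × 3.68 = 3293.60
Buyer bears: freight 927.22 + insurance 84.47 + destination terminal 1318.91 + brokerage 402.71 + delivery 1270.80 + duty 3293.60 = 7297.71
Landed cost = invoice 95897.72 + 7297.71 = 103195.43

Total landed cost: GBP 103195.43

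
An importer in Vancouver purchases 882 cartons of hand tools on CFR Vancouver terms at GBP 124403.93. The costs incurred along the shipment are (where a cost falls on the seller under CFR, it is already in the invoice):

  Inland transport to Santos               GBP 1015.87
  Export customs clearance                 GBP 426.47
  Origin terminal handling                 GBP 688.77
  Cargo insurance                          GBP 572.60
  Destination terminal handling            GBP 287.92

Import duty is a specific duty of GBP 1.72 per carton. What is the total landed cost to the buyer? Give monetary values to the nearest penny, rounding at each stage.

CFR: the seller pays costs through ocean freight to the destination port, but not insurance.
Already in the invoice (seller's account under CFR): inland to port, export clearance, origin terminal — exclude.
CIF value = CFR price + insurance = 124403.93 + 572.60 = 124976.53
Import duty = 882 × 1.72 = 1517.04
Buyer bears: insurance 572.60 + destination terminal 287.92 + duty 1517.04 = 2377.56
Landed cost = invoice 124403.93 + 2377.56 = 126781.49

Total landed cost: GBP 126781.49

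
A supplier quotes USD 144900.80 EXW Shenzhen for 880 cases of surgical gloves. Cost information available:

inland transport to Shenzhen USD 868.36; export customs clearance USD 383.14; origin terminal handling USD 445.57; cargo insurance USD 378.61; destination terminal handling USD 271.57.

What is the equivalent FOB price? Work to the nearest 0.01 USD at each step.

FOB price: USD 146597.87

Not relevant to the conversion: destination terminal, insurance — on the buyer under both terms; not part of either seller's price.
From EXW to FOB, the seller additionally bears: inland to port, export clearance, origin terminal.
FOB price = 144900.80 + 868.36 + 383.14 + 445.57 = 146597.87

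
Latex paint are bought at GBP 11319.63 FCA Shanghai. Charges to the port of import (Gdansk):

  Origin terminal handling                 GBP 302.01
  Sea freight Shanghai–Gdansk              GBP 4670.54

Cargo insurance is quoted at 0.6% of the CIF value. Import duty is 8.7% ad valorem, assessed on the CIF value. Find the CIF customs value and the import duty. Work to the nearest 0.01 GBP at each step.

Let C be the CIF value. C = FCA price + pre-shipment costs + freight + 0.6% × C
C − 0.6% × C = 11319.63 + 302.01 + 4670.54
0.994 × C = 16292.18
C = 16292.18 / 0.994 = 16390.52
Insurance premium = 0.6% × 16390.52 = 98.34
Import duty = 16390.52 × 8.7% = 1425.98

CIF value: GBP 16390.52; import duty: GBP 1425.98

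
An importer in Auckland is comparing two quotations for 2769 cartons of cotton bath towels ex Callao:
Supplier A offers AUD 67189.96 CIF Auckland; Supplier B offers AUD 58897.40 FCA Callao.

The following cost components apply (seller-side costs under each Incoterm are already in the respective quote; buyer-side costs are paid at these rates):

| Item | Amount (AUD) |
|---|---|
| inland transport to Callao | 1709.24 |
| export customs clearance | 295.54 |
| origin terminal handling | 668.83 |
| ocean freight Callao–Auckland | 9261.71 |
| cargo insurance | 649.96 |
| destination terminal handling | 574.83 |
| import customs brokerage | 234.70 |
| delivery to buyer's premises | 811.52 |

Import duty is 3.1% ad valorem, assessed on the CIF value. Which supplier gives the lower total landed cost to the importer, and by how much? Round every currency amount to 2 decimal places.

Supplier A is cheaper by AUD 2358.86

Supplier A (CIF):
The CIF price already equals the CIF value: 67189.96
Import duty = 67189.96 × 3.1% = 2082.89
Buyer bears (A): 574.83 + 234.70 + 811.52 = 1621.05
Landed cost (A) = invoice 67189.96 + 1621.05 + duty 2082.89 = 70893.90
Supplier B (FCA):
CIF value = FCA price + origin terminal + freight + insurance = 58897.40 + 668.83 + 9261.71 + 649.96 = 69477.90
Import duty = 69477.90 × 3.1% = 2153.81
Buyer bears (B): 668.83 + 9261.71 + 649.96 + 574.83 + 234.70 + 811.52 = 12201.55
Landed cost (B) = invoice 58897.40 + 12201.55 + duty 2153.81 = 73252.76
Difference = |70893.90 − 73252.76| = 2358.86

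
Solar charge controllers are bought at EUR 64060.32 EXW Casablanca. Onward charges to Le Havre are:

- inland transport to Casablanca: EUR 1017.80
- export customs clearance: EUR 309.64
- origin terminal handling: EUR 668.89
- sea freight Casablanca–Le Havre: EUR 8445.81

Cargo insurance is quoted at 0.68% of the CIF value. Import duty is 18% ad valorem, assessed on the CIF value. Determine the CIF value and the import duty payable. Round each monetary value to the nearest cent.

CIF value: EUR 75012.55; import duty: EUR 13502.26

Let C be the CIF value. C = EXW price + pre-shipment costs + freight + 0.68% × C
C − 0.68% × C = 64060.32 + 1017.80 + 309.64 + 668.89 + 8445.81
0.9932 × C = 74502.46
C = 74502.46 / 0.9932 = 75012.55
Insurance premium = 0.68% × 75012.55 = 510.09
Import duty = 75012.55 × 18% = 13502.26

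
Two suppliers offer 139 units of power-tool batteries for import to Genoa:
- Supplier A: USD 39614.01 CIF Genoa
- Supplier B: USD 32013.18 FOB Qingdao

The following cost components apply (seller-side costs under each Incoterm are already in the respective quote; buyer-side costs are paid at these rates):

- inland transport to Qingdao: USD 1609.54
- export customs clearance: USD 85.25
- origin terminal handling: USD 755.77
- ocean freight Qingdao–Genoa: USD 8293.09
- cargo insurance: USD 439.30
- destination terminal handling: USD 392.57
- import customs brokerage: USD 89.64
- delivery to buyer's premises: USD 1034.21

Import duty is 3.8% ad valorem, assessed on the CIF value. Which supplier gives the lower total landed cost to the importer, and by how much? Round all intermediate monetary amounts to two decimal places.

Supplier A is cheaper by USD 1174.56

Supplier A (CIF):
The CIF price already equals the CIF value: 39614.01
Import duty = 39614.01 × 3.8% = 1505.33
Buyer bears (A): 392.57 + 89.64 + 1034.21 = 1516.42
Landed cost (A) = invoice 39614.01 + 1516.42 + duty 1505.33 = 42635.76
Supplier B (FOB):
CIF value = FOB price + freight + insurance = 32013.18 + 8293.09 + 439.30 = 40745.57
Import duty = 40745.57 × 3.8% = 1548.33
Buyer bears (B): 8293.09 + 439.30 + 392.57 + 89.64 + 1034.21 = 10248.81
Landed cost (B) = invoice 32013.18 + 10248.81 + duty 1548.33 = 43810.32
Difference = |42635.76 − 43810.32| = 1174.56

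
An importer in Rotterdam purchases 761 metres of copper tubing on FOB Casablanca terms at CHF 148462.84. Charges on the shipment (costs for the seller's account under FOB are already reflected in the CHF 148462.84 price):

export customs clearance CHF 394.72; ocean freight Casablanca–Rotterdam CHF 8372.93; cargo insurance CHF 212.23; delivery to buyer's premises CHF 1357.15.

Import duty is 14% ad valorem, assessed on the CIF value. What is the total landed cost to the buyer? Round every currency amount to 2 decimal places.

Total landed cost: CHF 180391.87

FOB: the seller bears costs until goods are on board at the origin port; the buyer bears freight, insurance and all costs thereafter.
Already in the invoice (seller's account under FOB): export clearance — exclude.
CIF value = FOB price + freight + insurance = 148462.84 + 8372.93 + 212.23 = 157048.00
Import duty = 157048.00 × 14% = 21986.72
Buyer bears: freight 8372.93 + insurance 212.23 + delivery 1357.15 + duty 21986.72 = 31929.03
Landed cost = invoice 148462.84 + 31929.03 = 180391.87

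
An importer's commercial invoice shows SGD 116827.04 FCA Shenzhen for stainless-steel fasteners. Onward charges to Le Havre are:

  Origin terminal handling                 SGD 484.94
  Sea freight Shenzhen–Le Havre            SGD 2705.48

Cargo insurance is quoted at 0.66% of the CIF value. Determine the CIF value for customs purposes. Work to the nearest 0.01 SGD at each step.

Let C be the CIF value. C = FCA price + pre-shipment costs + freight + 0.66% × C
C − 0.66% × C = 116827.04 + 484.94 + 2705.48
0.9934 × C = 120017.46
C = 120017.46 / 0.9934 = 120814.84
Insurance premium = 0.66% × 120814.84 = 797.38

CIF value: SGD 120814.84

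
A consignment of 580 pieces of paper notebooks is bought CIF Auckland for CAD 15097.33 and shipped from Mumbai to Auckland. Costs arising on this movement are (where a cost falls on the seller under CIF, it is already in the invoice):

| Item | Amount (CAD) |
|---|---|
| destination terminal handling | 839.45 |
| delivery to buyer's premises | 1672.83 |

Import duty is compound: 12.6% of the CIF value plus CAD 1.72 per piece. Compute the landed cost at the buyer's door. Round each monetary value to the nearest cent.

Total landed cost: CAD 20509.47

CIF: the seller pays costs through ocean freight and marine insurance to the destination port.
The CIF price already equals the CIF value: 15097.33
Ad valorem component: 15097.33 × 12.6% = 1902.26
Specific component: 580 × 1.72 = 997.60
Import duty = 1902.26 + 997.60 = 2899.86
Buyer bears: destination terminal 839.45 + delivery 1672.83 + duty 2899.86 = 5412.14
Landed cost = invoice 15097.33 + 5412.14 = 20509.47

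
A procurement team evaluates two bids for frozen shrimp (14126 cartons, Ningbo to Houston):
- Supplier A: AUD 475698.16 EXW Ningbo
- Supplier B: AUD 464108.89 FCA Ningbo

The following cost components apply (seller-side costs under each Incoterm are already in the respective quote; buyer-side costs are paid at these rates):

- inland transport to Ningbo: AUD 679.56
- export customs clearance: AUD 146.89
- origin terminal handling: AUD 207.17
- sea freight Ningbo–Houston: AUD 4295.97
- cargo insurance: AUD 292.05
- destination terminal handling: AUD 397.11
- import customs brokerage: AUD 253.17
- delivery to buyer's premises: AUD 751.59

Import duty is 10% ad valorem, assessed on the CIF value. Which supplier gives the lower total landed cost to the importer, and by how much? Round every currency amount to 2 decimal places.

Supplier B is cheaper by AUD 13657.29

Supplier A (EXW):
CIF value = EXW price + inland to port + export clearance + origin terminal + freight + insurance = 475698.16 + 679.56 + 146.89 + 207.17 + 4295.97 + 292.05 = 481319.80
Import duty = 481319.80 × 10% = 48131.98
Buyer bears (A): 679.56 + 146.89 + 207.17 + 4295.97 + 292.05 + 397.11 + 253.17 + 751.59 = 7023.51
Landed cost (A) = invoice 475698.16 + 7023.51 + duty 48131.98 = 530853.65
Supplier B (FCA):
CIF value = FCA price + origin terminal + freight + insurance = 464108.89 + 207.17 + 4295.97 + 292.05 = 468904.08
Import duty = 468904.08 × 10% = 46890.41
Buyer bears (B): 207.17 + 4295.97 + 292.05 + 397.11 + 253.17 + 751.59 = 6197.06
Landed cost (B) = invoice 464108.89 + 6197.06 + duty 46890.41 = 517196.36
Difference = |530853.65 − 517196.36| = 13657.29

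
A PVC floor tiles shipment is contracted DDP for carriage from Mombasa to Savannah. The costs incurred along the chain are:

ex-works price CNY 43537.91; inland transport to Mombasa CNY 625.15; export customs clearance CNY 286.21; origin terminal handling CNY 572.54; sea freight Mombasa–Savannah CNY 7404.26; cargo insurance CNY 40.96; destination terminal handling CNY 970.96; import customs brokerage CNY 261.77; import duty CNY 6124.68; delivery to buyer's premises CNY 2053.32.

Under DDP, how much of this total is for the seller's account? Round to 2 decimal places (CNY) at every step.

DDP: the seller bears all costs including import duty.
Seller's account: goods 43537.91 + inland to port 625.15 + export clearance 286.21 + origin terminal 572.54 + freight 7404.26 + insurance 40.96 + destination terminal 970.96 + brokerage 261.77 + duty 6124.68 + delivery 2053.32 = 61877.76
Buyer's account: 0.00

Seller's account: CNY 61877.76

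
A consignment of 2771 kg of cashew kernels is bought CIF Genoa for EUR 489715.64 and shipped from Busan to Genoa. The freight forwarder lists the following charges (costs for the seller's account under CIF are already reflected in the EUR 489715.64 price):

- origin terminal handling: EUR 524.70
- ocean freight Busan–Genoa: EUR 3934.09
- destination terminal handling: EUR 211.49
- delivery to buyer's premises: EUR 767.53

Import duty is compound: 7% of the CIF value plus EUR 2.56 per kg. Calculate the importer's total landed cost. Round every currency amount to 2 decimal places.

Total landed cost: EUR 532068.51

CIF: the seller pays costs through ocean freight and marine insurance to the destination port.
Already in the invoice (seller's account under CIF): origin terminal, freight — exclude.
The CIF price already equals the CIF value: 489715.64
Ad valorem component: 489715.64 × 7% = 34280.09
Specific component: 2771 × 2.56 = 7093.76
Import duty = 34280.09 + 7093.76 = 41373.85
Buyer bears: destination terminal 211.49 + delivery 767.53 + duty 41373.85 = 42352.87
Landed cost = invoice 489715.64 + 42352.87 = 532068.51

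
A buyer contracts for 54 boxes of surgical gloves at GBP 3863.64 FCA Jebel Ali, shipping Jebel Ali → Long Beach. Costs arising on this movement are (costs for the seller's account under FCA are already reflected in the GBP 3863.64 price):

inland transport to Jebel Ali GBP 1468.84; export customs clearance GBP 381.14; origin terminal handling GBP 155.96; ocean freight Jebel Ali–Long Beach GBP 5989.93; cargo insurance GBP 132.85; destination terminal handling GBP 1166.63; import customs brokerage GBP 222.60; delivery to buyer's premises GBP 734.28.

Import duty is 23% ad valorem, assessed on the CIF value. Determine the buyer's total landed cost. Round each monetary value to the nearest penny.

Total landed cost: GBP 14598.64

FCA: the seller delivers export-cleared goods to the carrier; the buyer bears costs from that point.
Already in the invoice (seller's account under FCA): inland to port, export clearance — exclude.
CIF value = FCA price + origin terminal + freight + insurance = 3863.64 + 155.96 + 5989.93 + 132.85 = 10142.38
Import duty = 10142.38 × 23% = 2332.75
Buyer bears: origin terminal 155.96 + freight 5989.93 + insurance 132.85 + destination terminal 1166.63 + brokerage 222.60 + delivery 734.28 + duty 2332.75 = 10735.00
Landed cost = invoice 3863.64 + 10735.00 = 14598.64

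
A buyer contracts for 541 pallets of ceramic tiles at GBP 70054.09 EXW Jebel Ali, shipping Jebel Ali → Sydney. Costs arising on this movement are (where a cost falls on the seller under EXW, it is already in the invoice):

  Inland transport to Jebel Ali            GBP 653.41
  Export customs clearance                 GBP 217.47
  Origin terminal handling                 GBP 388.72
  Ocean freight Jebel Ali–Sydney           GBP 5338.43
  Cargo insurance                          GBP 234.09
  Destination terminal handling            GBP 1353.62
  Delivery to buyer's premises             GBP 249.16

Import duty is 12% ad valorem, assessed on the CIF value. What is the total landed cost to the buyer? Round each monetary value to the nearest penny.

EXW: the seller makes goods available at their premises; the buyer bears all onward costs.
CIF value = EXW price + inland to port + export clearance + origin terminal + freight + insurance = 70054.09 + 653.41 + 217.47 + 388.72 + 5338.43 + 234.09 = 76886.21
Import duty = 76886.21 × 12% = 9226.35
Buyer bears: inland to port 653.41 + export clearance 217.47 + origin terminal 388.72 + freight 5338.43 + insurance 234.09 + destination terminal 1353.62 + delivery 249.16 + duty 9226.35 = 17661.25
Landed cost = invoice 70054.09 + 17661.25 = 87715.34

Total landed cost: GBP 87715.34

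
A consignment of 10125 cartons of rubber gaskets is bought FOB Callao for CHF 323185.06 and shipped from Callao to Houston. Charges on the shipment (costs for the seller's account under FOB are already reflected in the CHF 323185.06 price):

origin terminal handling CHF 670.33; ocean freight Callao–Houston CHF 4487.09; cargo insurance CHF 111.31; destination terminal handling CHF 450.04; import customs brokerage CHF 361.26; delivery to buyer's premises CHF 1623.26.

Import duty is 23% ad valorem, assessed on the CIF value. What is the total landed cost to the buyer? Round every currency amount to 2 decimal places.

FOB: the seller bears costs until goods are on board at the origin port; the buyer bears freight, insurance and all costs thereafter.
Already in the invoice (seller's account under FOB): origin terminal — exclude.
CIF value = FOB price + freight + insurance = 323185.06 + 4487.09 + 111.31 = 327783.46
Import duty = 327783.46 × 23% = 75390.20
Buyer bears: freight 4487.09 + insurance 111.31 + destination terminal 450.04 + brokerage 361.26 + delivery 1623.26 + duty 75390.20 = 82423.16
Landed cost = invoice 323185.06 + 82423.16 = 405608.22

Total landed cost: CHF 405608.22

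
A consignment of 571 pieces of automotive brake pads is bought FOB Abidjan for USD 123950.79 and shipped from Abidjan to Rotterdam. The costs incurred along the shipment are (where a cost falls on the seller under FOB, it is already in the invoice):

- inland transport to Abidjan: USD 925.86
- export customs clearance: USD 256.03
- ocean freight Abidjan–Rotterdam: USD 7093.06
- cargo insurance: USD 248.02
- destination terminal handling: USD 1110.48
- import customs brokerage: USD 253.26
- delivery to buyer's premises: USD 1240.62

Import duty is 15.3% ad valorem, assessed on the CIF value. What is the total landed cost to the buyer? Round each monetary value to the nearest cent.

Total landed cost: USD 153983.89

FOB: the seller bears costs until goods are on board at the origin port; the buyer bears freight, insurance and all costs thereafter.
Already in the invoice (seller's account under FOB): inland to port, export clearance — exclude.
CIF value = FOB price + freight + insurance = 123950.79 + 7093.06 + 248.02 = 131291.87
Import duty = 131291.87 × 15.3% = 20087.66
Buyer bears: freight 7093.06 + insurance 248.02 + destination terminal 1110.48 + brokerage 253.26 + delivery 1240.62 + duty 20087.66 = 30033.10
Landed cost = invoice 123950.79 + 30033.10 = 153983.89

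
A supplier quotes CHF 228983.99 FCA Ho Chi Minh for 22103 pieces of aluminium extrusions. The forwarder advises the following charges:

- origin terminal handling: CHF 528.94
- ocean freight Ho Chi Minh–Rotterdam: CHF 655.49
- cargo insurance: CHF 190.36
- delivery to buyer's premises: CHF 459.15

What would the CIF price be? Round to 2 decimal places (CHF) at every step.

Not relevant to the conversion: delivery — on the buyer under both terms; not part of either seller's price.
From FCA to CIF, the seller additionally bears: origin terminal, freight, insurance.
CIF price = 228983.99 + 528.94 + 655.49 + 190.36 = 230358.78

CIF price: CHF 230358.78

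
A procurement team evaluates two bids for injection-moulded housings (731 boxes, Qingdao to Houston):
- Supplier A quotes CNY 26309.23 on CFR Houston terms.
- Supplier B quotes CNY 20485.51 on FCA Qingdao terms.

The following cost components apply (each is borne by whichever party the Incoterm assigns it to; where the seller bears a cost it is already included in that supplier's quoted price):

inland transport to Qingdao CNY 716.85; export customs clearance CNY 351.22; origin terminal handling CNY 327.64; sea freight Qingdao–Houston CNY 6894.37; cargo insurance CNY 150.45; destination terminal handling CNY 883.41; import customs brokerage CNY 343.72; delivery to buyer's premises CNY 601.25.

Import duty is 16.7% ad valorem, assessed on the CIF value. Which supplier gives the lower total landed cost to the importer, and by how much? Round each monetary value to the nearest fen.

Supplier A (CFR):
CIF value = CFR price + insurance = 26309.23 + 150.45 = 26459.68
Import duty = 26459.68 × 16.7% = 4418.77
Buyer bears (A): 150.45 + 883.41 + 343.72 + 601.25 = 1978.83
Landed cost (A) = invoice 26309.23 + 1978.83 + duty 4418.77 = 32706.83
Supplier B (FCA):
CIF value = FCA price + origin terminal + freight + insurance = 20485.51 + 327.64 + 6894.37 + 150.45 = 27857.97
Import duty = 27857.97 × 16.7% = 4652.28
Buyer bears (B): 327.64 + 6894.37 + 150.45 + 883.41 + 343.72 + 601.25 = 9200.84
Landed cost (B) = invoice 20485.51 + 9200.84 + duty 4652.28 = 34338.63
Difference = |32706.83 − 34338.63| = 1631.80

Supplier A is cheaper by CNY 1631.80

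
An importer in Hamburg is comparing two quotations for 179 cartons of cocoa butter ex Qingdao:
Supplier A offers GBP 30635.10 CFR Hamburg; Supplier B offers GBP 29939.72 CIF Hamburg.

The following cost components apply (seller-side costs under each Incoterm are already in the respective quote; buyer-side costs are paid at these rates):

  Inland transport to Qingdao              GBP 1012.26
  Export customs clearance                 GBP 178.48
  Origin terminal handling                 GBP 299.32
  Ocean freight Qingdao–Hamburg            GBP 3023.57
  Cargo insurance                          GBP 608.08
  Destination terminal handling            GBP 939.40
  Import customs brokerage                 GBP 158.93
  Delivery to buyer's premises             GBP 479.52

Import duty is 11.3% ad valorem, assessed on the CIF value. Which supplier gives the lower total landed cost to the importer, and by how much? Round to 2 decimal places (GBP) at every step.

Supplier A (CFR):
CIF value = CFR price + insurance = 30635.10 + 608.08 = 31243.18
Import duty = 31243.18 × 11.3% = 3530.48
Buyer bears (A): 608.08 + 939.40 + 158.93 + 479.52 = 2185.93
Landed cost (A) = invoice 30635.10 + 2185.93 + duty 3530.48 = 36351.51
Supplier B (CIF):
The CIF price already equals the CIF value: 29939.72
Import duty = 29939.72 × 11.3% = 3383.19
Buyer bears (B): 939.40 + 158.93 + 479.52 = 1577.85
Landed cost (B) = invoice 29939.72 + 1577.85 + duty 3383.19 = 34900.76
Difference = |36351.51 − 34900.76| = 1450.75

Supplier B is cheaper by GBP 1450.75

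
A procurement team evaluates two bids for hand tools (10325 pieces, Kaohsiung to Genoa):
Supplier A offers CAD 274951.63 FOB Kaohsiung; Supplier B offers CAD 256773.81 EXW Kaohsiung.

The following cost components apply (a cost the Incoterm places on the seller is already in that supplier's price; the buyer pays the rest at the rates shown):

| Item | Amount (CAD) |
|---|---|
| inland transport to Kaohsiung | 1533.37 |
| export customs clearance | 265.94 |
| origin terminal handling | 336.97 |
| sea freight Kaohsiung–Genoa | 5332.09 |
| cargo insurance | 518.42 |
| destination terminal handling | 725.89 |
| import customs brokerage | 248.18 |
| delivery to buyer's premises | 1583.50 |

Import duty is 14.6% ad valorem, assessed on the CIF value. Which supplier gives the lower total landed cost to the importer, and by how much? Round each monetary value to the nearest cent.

Supplier A (FOB):
CIF value = FOB price + freight + insurance = 274951.63 + 5332.09 + 518.42 = 280802.14
Import duty = 280802.14 × 14.6% = 40997.11
Buyer bears (A): 5332.09 + 518.42 + 725.89 + 248.18 + 1583.50 = 8408.08
Landed cost (A) = invoice 274951.63 + 8408.08 + duty 40997.11 = 324356.82
Supplier B (EXW):
CIF value = EXW price + inland to port + export clearance + origin terminal + freight + insurance = 256773.81 + 1533.37 + 265.94 + 336.97 + 5332.09 + 518.42 = 264760.60
Import duty = 264760.60 × 14.6% = 38655.05
Buyer bears (B): 1533.37 + 265.94 + 336.97 + 5332.09 + 518.42 + 725.89 + 248.18 + 1583.50 = 10544.36
Landed cost (B) = invoice 256773.81 + 10544.36 + duty 38655.05 = 305973.22
Difference = |324356.82 − 305973.22| = 18383.60

Supplier B is cheaper by CAD 18383.60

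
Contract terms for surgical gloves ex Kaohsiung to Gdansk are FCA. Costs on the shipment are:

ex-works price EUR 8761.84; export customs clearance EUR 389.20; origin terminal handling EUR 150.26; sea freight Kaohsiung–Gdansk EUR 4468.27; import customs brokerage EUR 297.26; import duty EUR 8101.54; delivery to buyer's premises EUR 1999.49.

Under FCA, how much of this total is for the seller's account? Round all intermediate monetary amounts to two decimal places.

Seller's account: EUR 9151.04

FCA: the seller delivers export-cleared goods to the carrier; the buyer bears costs from that point.
Seller's account: goods 8761.84 + export clearance 389.20 = 9151.04
Buyer's account: origin terminal 150.26 + freight 4468.27 + brokerage 297.26 + duty 8101.54 + delivery 1999.49 = 15016.82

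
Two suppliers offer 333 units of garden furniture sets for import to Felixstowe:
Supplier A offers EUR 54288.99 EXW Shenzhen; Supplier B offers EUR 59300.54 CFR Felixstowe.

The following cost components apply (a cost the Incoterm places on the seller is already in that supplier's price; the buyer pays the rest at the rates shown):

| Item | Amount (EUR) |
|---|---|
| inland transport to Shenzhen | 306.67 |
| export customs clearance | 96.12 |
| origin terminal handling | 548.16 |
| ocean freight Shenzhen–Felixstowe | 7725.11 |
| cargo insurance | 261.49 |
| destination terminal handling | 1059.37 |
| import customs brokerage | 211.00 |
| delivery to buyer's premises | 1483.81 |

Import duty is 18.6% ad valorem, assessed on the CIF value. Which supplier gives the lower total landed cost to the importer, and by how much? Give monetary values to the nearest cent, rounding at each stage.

Supplier B is cheaper by EUR 4346.11

Supplier A (EXW):
CIF value = EXW price + inland to port + export clearance + origin terminal + freight + insurance = 54288.99 + 306.67 + 96.12 + 548.16 + 7725.11 + 261.49 = 63226.54
Import duty = 63226.54 × 18.6% = 11760.14
Buyer bears (A): 306.67 + 96.12 + 548.16 + 7725.11 + 261.49 + 1059.37 + 211.00 + 1483.81 = 11691.73
Landed cost (A) = invoice 54288.99 + 11691.73 + duty 11760.14 = 77740.86
Supplier B (CFR):
CIF value = CFR price + insurance = 59300.54 + 261.49 = 59562.03
Import duty = 59562.03 × 18.6% = 11078.54
Buyer bears (B): 261.49 + 1059.37 + 211.00 + 1483.81 = 3015.67
Landed cost (B) = invoice 59300.54 + 3015.67 + duty 11078.54 = 73394.75
Difference = |77740.86 − 73394.75| = 4346.11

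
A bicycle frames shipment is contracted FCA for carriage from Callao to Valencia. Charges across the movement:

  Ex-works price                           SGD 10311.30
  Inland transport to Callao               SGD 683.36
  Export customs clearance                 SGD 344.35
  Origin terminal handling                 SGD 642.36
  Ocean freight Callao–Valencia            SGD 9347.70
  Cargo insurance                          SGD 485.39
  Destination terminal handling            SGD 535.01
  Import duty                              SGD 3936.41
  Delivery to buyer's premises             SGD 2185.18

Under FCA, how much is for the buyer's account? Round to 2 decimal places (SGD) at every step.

Buyer's account: SGD 17132.05

FCA: the seller delivers export-cleared goods to the carrier; the buyer bears costs from that point.
Seller's account: goods 10311.30 + inland to port 683.36 + export clearance 344.35 = 11339.01
Buyer's account: origin terminal 642.36 + freight 9347.70 + insurance 485.39 + destination terminal 535.01 + duty 3936.41 + delivery 2185.18 = 17132.05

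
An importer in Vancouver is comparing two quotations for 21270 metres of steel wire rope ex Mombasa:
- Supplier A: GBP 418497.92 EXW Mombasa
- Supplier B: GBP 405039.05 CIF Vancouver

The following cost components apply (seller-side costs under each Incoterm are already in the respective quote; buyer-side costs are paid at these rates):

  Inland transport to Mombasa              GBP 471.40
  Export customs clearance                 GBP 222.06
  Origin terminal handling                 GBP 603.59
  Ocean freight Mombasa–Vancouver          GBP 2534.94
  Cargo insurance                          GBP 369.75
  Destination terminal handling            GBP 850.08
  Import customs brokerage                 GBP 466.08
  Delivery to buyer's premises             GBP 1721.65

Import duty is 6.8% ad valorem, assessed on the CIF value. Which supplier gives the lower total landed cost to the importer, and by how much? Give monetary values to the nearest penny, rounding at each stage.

Supplier A (EXW):
CIF value = EXW price + inland to port + export clearance + origin terminal + freight + insurance = 418497.92 + 471.40 + 222.06 + 603.59 + 2534.94 + 369.75 = 422699.66
Import duty = 422699.66 × 6.8% = 28743.58
Buyer bears (A): 471.40 + 222.06 + 603.59 + 2534.94 + 369.75 + 850.08 + 466.08 + 1721.65 = 7239.55
Landed cost (A) = invoice 418497.92 + 7239.55 + duty 28743.58 = 454481.05
Supplier B (CIF):
The CIF price already equals the CIF value: 405039.05
Import duty = 405039.05 × 6.8% = 27542.66
Buyer bears (B): 850.08 + 466.08 + 1721.65 = 3037.81
Landed cost (B) = invoice 405039.05 + 3037.81 + duty 27542.66 = 435619.52
Difference = |454481.05 − 435619.52| = 18861.53

Supplier B is cheaper by GBP 18861.53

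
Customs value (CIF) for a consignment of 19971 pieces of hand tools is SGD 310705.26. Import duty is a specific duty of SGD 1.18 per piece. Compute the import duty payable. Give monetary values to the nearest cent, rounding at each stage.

Import duty: SGD 23565.78

Import duty = 19971 × 1.18 = 23565.78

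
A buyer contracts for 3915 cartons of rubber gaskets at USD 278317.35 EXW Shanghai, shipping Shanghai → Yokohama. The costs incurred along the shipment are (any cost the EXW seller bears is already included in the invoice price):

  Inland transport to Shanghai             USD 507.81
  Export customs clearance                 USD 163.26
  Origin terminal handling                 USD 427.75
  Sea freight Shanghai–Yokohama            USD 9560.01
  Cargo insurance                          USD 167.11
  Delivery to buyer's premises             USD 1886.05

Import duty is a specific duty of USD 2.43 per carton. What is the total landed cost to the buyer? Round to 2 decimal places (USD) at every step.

Total landed cost: USD 300542.79

EXW: the seller makes goods available at their premises; the buyer bears all onward costs.
CIF value = EXW price + inland to port + export clearance + origin terminal + freight + insurance = 278317.35 + 507.81 + 163.26 + 427.75 + 9560.01 + 167.11 = 289143.29
Import duty = 3915 × 2.43 = 9513.45
Buyer bears: inland to port 507.81 + export clearance 163.26 + origin terminal 427.75 + freight 9560.01 + insurance 167.11 + delivery 1886.05 + duty 9513.45 = 22225.44
Landed cost = invoice 278317.35 + 22225.44 = 300542.79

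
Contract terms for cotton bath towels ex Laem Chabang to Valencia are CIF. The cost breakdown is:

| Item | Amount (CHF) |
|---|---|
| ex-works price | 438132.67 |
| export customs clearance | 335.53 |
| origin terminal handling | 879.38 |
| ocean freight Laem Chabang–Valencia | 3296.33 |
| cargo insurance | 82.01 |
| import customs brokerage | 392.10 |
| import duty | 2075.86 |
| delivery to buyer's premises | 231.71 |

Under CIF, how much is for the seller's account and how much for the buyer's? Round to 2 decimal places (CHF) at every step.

Seller: CHF 442725.92; buyer: CHF 2699.67

CIF: the seller pays costs through ocean freight and marine insurance to the destination port.
Seller's account: goods 438132.67 + export clearance 335.53 + origin terminal 879.38 + freight 3296.33 + insurance 82.01 = 442725.92
Buyer's account: brokerage 392.10 + duty 2075.86 + delivery 231.71 = 2699.67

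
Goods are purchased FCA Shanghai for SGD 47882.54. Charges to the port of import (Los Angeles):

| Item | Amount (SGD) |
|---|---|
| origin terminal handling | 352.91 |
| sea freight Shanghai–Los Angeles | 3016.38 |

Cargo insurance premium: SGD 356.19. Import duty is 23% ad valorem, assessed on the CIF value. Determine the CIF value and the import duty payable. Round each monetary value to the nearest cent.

CIF value: SGD 51608.02; import duty: SGD 11869.84

CIF = FCA price + pre-shipment costs + freight + insurance
CIF = 47882.54 + 352.91 + 3016.38 + 356.19 = 51608.02
Import duty = 51608.02 × 23% = 11869.84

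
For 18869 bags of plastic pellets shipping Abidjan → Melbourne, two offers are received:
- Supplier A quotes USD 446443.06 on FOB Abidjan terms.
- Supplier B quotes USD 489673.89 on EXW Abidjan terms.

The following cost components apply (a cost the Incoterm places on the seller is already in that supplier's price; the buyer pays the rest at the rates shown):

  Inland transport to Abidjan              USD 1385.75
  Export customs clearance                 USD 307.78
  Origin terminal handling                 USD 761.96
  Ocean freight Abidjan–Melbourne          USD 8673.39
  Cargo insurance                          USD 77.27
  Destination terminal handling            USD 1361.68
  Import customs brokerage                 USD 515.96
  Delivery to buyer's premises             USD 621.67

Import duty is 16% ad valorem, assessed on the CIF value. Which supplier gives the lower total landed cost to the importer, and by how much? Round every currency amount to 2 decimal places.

Supplier A (FOB):
CIF value = FOB price + freight + insurance = 446443.06 + 8673.39 + 77.27 = 455193.72
Import duty = 455193.72 × 16% = 72831.00
Buyer bears (A): 8673.39 + 77.27 + 1361.68 + 515.96 + 621.67 = 11249.97
Landed cost (A) = invoice 446443.06 + 11249.97 + duty 72831.00 = 530524.03
Supplier B (EXW):
CIF value = EXW price + inland to port + export clearance + origin terminal + freight + insurance = 489673.89 + 1385.75 + 307.78 + 761.96 + 8673.39 + 77.27 = 500880.04
Import duty = 500880.04 × 16% = 80140.81
Buyer bears (B): 1385.75 + 307.78 + 761.96 + 8673.39 + 77.27 + 1361.68 + 515.96 + 621.67 = 13705.46
Landed cost (B) = invoice 489673.89 + 13705.46 + duty 80140.81 = 583520.16
Difference = |530524.03 − 583520.16| = 52996.13

Supplier A is cheaper by USD 52996.13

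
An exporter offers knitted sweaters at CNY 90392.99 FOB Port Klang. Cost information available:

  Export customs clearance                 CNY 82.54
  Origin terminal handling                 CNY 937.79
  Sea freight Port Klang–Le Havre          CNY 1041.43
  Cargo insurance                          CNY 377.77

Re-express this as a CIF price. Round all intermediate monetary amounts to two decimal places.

Not relevant to the conversion: origin terminal, export clearance — on the seller under both FOB and CIF; already in the FOB price and stays in the CIF price.
From FOB to CIF, the seller additionally bears: freight, insurance.
CIF price = 90392.99 + 1041.43 + 377.77 = 91812.19

CIF price: CNY 91812.19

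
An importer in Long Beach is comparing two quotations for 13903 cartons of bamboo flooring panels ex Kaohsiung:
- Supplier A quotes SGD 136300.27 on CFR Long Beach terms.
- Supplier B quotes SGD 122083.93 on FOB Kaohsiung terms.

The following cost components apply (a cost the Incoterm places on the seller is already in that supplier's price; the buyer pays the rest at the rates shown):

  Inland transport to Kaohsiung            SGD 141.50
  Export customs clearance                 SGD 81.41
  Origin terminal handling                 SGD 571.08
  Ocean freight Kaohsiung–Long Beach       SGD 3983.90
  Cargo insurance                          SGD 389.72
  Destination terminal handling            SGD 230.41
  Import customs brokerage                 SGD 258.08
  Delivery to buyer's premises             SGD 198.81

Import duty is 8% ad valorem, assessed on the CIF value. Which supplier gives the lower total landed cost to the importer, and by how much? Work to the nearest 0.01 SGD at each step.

Supplier B is cheaper by SGD 11051.04

Supplier A (CFR):
CIF value = CFR price + insurance = 136300.27 + 389.72 = 136689.99
Import duty = 136689.99 × 8% = 10935.20
Buyer bears (A): 389.72 + 230.41 + 258.08 + 198.81 = 1077.02
Landed cost (A) = invoice 136300.27 + 1077.02 + duty 10935.20 = 148312.49
Supplier B (FOB):
CIF value = FOB price + freight + insurance = 122083.93 + 3983.90 + 389.72 = 126457.55
Import duty = 126457.55 × 8% = 10116.60
Buyer bears (B): 3983.90 + 389.72 + 230.41 + 258.08 + 198.81 = 5060.92
Landed cost (B) = invoice 122083.93 + 5060.92 + duty 10116.60 = 137261.45
Difference = |148312.49 − 137261.45| = 11051.04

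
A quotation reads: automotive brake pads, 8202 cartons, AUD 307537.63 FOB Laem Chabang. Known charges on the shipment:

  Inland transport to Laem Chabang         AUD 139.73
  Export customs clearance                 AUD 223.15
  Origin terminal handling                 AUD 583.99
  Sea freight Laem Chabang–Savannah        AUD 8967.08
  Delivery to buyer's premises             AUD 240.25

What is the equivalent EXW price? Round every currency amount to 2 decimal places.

Not relevant to the conversion: freight, delivery — on the buyer under both terms; not part of either seller's price.
From FOB to EXW, the seller no longer bears: inland to port, export clearance, origin terminal.
EXW price = 307537.63 − 139.73 − 223.15 − 583.99 = 306590.76

EXW price: AUD 306590.76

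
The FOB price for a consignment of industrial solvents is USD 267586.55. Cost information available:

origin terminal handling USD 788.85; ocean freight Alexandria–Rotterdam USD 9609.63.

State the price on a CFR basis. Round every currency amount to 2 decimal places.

CFR price: USD 277196.18

Not relevant to the conversion: origin terminal — on the seller under both FOB and CFR; already in the FOB price and stays in the CFR price.
From FOB to CFR, the seller additionally bears: freight.
CFR price = 267586.55 + 9609.63 = 277196.18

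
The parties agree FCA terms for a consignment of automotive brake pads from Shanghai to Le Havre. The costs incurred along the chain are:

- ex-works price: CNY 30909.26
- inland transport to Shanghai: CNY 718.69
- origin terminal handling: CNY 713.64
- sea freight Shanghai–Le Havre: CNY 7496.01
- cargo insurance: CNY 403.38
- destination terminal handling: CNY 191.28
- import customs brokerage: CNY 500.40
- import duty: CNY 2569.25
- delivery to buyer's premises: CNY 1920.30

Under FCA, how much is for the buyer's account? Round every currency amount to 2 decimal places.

FCA: the seller delivers export-cleared goods to the carrier; the buyer bears costs from that point.
Seller's account: goods 30909.26 + inland to port 718.69 = 31627.95
Buyer's account: origin terminal 713.64 + freight 7496.01 + insurance 403.38 + destination terminal 191.28 + brokerage 500.40 + duty 2569.25 + delivery 1920.30 = 13794.26

Buyer's account: CNY 13794.26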